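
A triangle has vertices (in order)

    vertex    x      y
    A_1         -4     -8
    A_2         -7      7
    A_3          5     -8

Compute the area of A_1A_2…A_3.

67.5

Apply the surveyor's formula: 2A = Σ (x_i·y_{i+1} − x_{i+1}·y_i), indices taken mod 3.
Σ = (-84) + (21) + (-72) = -135
Area = |Σ|/2 = 67.5.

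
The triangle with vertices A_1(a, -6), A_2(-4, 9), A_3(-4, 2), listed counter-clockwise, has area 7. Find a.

The doubled signed area Σ (x_i y_{i+1} − x_{i+1} y_i) is linear in a.
With a=0 it equals 28; the coefficient of a is 7 (from the two edges through A_1).
So 7·a + 28 = 2·7 = 14 ⇒ a = -2.

-2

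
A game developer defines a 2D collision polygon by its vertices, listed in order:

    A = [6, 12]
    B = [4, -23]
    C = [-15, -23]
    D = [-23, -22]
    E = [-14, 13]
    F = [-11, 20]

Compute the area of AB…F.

Apply the shoelace formula: 2A = Σ (x_i·y_{i+1} − x_{i+1}·y_i), indices taken mod 6.
Cross-terms: -186, -437, -199, -607, -137, -252  ⇒  Σ = -1818
Area = |Σ|/2 = 909.

909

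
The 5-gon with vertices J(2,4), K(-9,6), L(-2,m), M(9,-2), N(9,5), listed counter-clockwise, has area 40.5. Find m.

The doubled signed area Σ (x_i y_{i+1} − x_{i+1} y_i) is linear in m.
With m=0 it equals 153; the coefficient of m is -18 (from the two edges through L).
So -18·m + 153 = 2·40.5 = 81 ⇒ m = 4.

4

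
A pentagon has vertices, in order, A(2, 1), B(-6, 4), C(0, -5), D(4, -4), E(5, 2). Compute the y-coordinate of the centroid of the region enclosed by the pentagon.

-193/279

Apply the shoelace (surveyor's) formula. First the cross-terms c_i = x_i·y_{i+1} − x_{i+1}·y_i:
  14, 30, 20, 28, 1  ⇒  2A = 93, A = 46.5.
Then Σ (y_i + y_{i+1})·c_i = -193, so ȳ = -193 / (6·46.5) = -193/279.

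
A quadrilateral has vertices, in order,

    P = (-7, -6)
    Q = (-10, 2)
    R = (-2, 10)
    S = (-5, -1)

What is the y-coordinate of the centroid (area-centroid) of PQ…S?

183/95

Apply the shoelace (surveyor's) formula. First the cross-terms c_i = x_i·y_{i+1} − x_{i+1}·y_i:
  -74, -96, 52, 23  ⇒  2A = -95, A = -47.5.
Then Σ (y_i + y_{i+1})·c_i = -549, so ȳ = -549 / (6·(-47.5)) = 183/95.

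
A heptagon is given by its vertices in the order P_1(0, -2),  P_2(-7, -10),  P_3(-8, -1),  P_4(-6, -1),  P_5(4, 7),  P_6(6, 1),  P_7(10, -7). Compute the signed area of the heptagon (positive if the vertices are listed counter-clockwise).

Apply the shoelace formula: 2A = Σ (x_i·y_{i+1} − x_{i+1}·y_i), indices taken mod 7.
Cross-terms: -14, -73, 2, -38, -38, -52, -20  ⇒  Σ = -233
Signed area = Σ/2 = -116.5 (negative ⇒ clockwise traversal).

-116.5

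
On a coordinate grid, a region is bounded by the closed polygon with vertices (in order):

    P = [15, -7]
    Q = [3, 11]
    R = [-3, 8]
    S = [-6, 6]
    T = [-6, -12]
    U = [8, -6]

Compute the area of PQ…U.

Apply Gauss's area formula: 2A = Σ (x_i·y_{i+1} − x_{i+1}·y_i), indices taken mod 6.
Σ = (186) + (57) + (30) + (108) + (132) + (34) = 547
Area = |Σ|/2 = 273.5.

273.5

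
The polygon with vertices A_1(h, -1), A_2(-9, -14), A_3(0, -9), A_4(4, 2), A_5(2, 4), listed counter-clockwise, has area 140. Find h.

-9

Write out the shoelace sum; only the two edges meeting at A_1 involve h:
2·Area = [(2·(-1) − h·4) + (h·(-14) − (-9)·(-1))] + 129
       = -18·h + 118 = 280
⇒ h = -9.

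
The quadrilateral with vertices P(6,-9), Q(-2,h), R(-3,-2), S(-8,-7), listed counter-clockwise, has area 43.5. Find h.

The doubled signed area Σ (x_i y_{i+1} − x_{i+1} y_i) is linear in h.
With h=0 it equals 105; the coefficient of h is 9 (from the two edges through Q).
So 9·h + 105 = 2·43.5 = 87 ⇒ h = -2.

-2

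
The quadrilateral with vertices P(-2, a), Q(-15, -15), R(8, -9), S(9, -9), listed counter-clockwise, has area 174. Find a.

3

The doubled signed area Σ (x_i y_{i+1} − x_{i+1} y_i) is linear in a.
With a=0 it equals 276; the coefficient of a is 24 (from the two edges through P).
So 24·a + 276 = 2·174 = 348 ⇒ a = 3.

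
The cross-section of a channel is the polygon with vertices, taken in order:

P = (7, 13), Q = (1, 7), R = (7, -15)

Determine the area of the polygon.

Apply the shoelace formula: 2A = Σ (x_i·y_{i+1} − x_{i+1}·y_i), indices taken mod 3.
Cross-terms: 36, -64, 196  ⇒  Σ = 168
Area = |Σ|/2 = 84.

84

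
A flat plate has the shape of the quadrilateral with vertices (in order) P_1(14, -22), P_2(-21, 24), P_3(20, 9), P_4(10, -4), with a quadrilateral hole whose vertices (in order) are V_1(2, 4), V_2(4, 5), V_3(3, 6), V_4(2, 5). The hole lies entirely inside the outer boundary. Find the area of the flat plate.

562.5

Outer boundary:
Σ = (-126) + (-669) + (-170) + (-164) = -1129
Area = |Σ|/2 = 564.5.
Hole:
Apply the shoelace formula: 2A = Σ (x_i·y_{i+1} − x_{i+1}·y_i), indices taken mod 4.
Σ = (-6) + (9) + (3) + (-2) = 4
Area = |Σ|/2 = 2.
Net area = 564.5 − 2 = 562.5.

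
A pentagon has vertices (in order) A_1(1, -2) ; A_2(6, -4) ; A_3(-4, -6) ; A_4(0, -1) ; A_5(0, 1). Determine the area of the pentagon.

Apply Gauss's area formula: 2A = Σ (x_i·y_{i+1} − x_{i+1}·y_i), indices taken mod 5.
Σ = (8) + (-52) + (4) + (0) + (-1) = -41
Area = |Σ|/2 = 20.5.

20.5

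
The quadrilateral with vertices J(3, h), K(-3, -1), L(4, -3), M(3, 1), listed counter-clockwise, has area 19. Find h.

3

The doubled signed area Σ (x_i y_{i+1} − x_{i+1} y_i) is linear in h.
With h=0 it equals 20; the coefficient of h is 6 (from the two edges through J).
So 6·h + 20 = 2·19 = 38 ⇒ h = 3.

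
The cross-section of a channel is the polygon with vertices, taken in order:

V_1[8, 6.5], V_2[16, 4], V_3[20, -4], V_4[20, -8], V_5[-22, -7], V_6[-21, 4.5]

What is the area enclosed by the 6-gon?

Apply Gauss's area formula: 2A = Σ (x_i·y_{i+1} − x_{i+1}·y_i), indices taken mod 6.
Σ = (-72) + (-144) + (-80) + (-316) + (-246) + (-172.5) = -1030.5
Area = |Σ|/2 = 515.25.

515.25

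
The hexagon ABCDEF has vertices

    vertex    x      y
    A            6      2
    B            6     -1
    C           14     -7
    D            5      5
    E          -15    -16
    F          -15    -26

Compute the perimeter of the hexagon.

|AB| = √((0)² + (-3)²) = √9 = 3
|BC| = √((8)² + (-6)²) = √100 = 10
|CD| = √((-9)² + (12)²) = √225 = 15
|DE| = √((-20)² + (-21)²) = √841 = 29
|EF| = √((0)² + (-10)²) = √100 = 10
|FA| = √((21)² + (28)²) = √1225 = 35
Perimeter = 3 + 10 + 15 + 29 + 10 + 35 = 102.

102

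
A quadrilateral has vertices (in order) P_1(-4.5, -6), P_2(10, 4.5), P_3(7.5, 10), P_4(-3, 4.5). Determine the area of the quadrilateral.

Apply the shoelace formula: 2A = Σ (x_i·y_{i+1} − x_{i+1}·y_i), indices taken mod 4.
P_1→P_2: (-4.5)(4.5) − (10)(-6) = 39.75
P_2→P_3: (10)(10) − (7.5)(4.5) = 66.25
P_3→P_4: (7.5)(4.5) − (-3)(10) = 63.75
P_4→P_1: (-3)(-6) − (-4.5)(4.5) = 38.25
Σ = 208
Area = |Σ|/2 = 104.

104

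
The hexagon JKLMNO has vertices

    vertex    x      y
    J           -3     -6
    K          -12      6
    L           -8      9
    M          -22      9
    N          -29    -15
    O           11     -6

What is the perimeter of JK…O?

|JK| = √((-9)² + (12)²) = √225 = 15
|KL| = √((4)² + (3)²) = √25 = 5
|LM| = √((-14)² + (0)²) = √196 = 14
|MN| = √((-7)² + (-24)²) = √625 = 25
|NO| = √((40)² + (9)²) = √1681 = 41
|OJ| = √((-14)² + (0)²) = √196 = 14
Perimeter = 15 + 5 + 14 + 25 + 41 + 14 = 114.

114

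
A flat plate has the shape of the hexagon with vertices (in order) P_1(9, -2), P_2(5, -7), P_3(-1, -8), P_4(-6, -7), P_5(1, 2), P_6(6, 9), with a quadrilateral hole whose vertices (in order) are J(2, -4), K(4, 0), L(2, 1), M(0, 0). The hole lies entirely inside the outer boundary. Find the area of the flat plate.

Outer boundary:
Apply Gauss's area formula: 2A = Σ (x_i·y_{i+1} − x_{i+1}·y_i), indices taken mod 6.
Cross-terms: -53, -47, -41, -5, -3, -93  ⇒  Σ = -242
Area = |Σ|/2 = 121.
Hole:
Apply the surveyor's formula: 2A = Σ (x_i·y_{i+1} − x_{i+1}·y_i), indices taken mod 4.
Σ = (16) + (4) + (0) + (0) = 20
Area = |Σ|/2 = 10.
Net area = 121 − 10 = 111.

111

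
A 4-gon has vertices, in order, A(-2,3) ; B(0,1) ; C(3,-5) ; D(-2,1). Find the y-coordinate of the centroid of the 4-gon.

-1/3

Apply Gauss's area formula. First the cross-terms c_i = x_i·y_{i+1} − x_{i+1}·y_i:
  -2, -3, -7, -4  ⇒  2A = -16, A = -8.
Then Σ (y_i + y_{i+1})·c_i = 16, so ȳ = 16 / (6·(-8)) = -1/3.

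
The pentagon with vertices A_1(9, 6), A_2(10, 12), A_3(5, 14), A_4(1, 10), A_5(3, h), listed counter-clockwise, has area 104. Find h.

Write out the shoelace sum; only the two edges meeting at A_5 involve h:
2·Area = [(1·h − 3·10) + (3·6 − 9·h)] + 164
       = -8·h + 152 = 208
⇒ h = -7.

-7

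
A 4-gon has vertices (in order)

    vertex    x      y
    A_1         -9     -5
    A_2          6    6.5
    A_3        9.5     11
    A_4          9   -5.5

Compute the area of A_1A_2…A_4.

Apply Gauss's area formula: 2A = Σ (x_i·y_{i+1} − x_{i+1}·y_i), indices taken mod 4.
Σ = (-28.5) + (4.25) + (-151.25) + (-94.5) = -270
Area = |Σ|/2 = 135.

135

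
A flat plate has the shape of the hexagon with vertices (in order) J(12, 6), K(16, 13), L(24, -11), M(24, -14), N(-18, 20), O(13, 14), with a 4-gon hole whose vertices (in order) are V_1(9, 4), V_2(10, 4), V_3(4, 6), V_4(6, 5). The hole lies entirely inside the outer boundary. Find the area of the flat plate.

435.5

Outer boundary:
Σ = (60) + (-488) + (-72) + (228) + (-512) + (-90) = -874
Area = |Σ|/2 = 437.
Hole:
Cross-terms: -4, 44, -16, -21  ⇒  Σ = 3
Area = |Σ|/2 = 1.5.
Net area = 437 − 1.5 = 435.5.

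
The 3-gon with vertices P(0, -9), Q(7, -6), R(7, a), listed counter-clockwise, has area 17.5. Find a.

Write out the shoelace sum; only the two edges meeting at R involve a:
2·Area = [(7·a − 7·(-6)) + (7·(-9) − 0·a)] + 63
       = 7·a + 42 = 35
⇒ a = -1.

-1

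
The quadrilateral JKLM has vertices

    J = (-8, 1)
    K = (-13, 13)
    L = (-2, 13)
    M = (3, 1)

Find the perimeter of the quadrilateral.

48

|JK| = √((-5)² + (12)²) = √169 = 13
|KL| = √((11)² + (0)²) = √121 = 11
|LM| = √((5)² + (-12)²) = √169 = 13
|MJ| = √((-11)² + (0)²) = √121 = 11
Perimeter = 13 + 11 + 13 + 11 = 48.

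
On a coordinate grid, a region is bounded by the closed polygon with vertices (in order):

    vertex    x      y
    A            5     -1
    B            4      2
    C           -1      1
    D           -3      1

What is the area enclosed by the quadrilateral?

Apply Gauss's area formula: 2A = Σ (x_i·y_{i+1} − x_{i+1}·y_i), indices taken mod 4.
Σ = (14) + (6) + (2) + (-2) = 20
Area = |Σ|/2 = 10.

10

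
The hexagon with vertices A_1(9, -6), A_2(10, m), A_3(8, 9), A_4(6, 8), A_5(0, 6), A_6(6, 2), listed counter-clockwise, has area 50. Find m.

-6

Write out the shoelace sum; only the two edges meeting at A_2 involve m:
2·Area = [(9·m − 10·(-6)) + (10·9 − 8·m)] + -44
       = 1·m + 106 = 100
⇒ m = -6.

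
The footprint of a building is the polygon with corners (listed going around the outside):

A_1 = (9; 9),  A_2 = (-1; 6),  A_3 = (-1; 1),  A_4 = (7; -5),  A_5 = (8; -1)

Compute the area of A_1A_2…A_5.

90

Apply Gauss's area formula: 2A = Σ (x_i·y_{i+1} − x_{i+1}·y_i), indices taken mod 5.
Cross-terms: 63, 5, -2, 33, 81  ⇒  Σ = 180
Area = |Σ|/2 = 90.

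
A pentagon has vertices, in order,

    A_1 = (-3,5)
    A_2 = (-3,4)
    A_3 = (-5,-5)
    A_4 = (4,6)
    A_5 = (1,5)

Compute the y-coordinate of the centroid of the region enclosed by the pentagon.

56/31

Apply the shoelace (surveyor's) formula. First the cross-terms c_i = x_i·y_{i+1} − x_{i+1}·y_i:
  3, 35, -10, 14, 20  ⇒  2A = 62, A = 31.
Then Σ (y_i + y_{i+1})·c_i = 336, so ȳ = 336 / (6·31) = 56/31.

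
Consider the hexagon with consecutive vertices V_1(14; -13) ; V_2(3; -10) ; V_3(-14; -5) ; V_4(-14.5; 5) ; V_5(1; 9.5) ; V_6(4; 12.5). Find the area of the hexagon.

Cross-terms: -101, -155, -142.5, -142.75, -25.5, -227  ⇒  Σ = -793.75
Area = |Σ|/2 = 396.875.

396.875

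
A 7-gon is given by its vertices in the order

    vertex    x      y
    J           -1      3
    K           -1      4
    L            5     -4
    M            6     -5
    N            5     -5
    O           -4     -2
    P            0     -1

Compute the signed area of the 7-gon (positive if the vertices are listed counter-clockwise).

Apply the surveyor's formula: 2A = Σ (x_i·y_{i+1} − x_{i+1}·y_i), indices taken mod 7.
Σ = (-1) + (-16) + (-1) + (-5) + (-30) + (4) + (-1) = -50
Signed area = Σ/2 = -25 (negative ⇒ clockwise traversal).

-25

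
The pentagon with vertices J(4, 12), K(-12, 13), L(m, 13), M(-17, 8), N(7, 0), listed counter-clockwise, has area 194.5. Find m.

The doubled signed area Σ (x_i y_{i+1} − x_{i+1} y_i) is linear in m.
With m=0 it equals 289; the coefficient of m is -5 (from the two edges through L).
So -5·m + 289 = 2·194.5 = 389 ⇒ m = -20.

-20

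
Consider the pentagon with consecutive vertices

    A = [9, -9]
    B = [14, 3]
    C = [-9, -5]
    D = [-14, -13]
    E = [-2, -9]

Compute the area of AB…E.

Σ = (153) + (-43) + (47) + (100) + (99) = 356
Area = |Σ|/2 = 178.

178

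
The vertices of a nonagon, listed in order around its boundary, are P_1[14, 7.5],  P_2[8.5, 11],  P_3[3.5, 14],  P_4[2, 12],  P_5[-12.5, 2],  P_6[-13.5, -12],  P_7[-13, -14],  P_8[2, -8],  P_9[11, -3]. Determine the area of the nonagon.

Apply the shoelace formula: 2A = Σ (x_i·y_{i+1} − x_{i+1}·y_i), indices taken mod 9.
P_1→P_2: (14)(11) − (8.5)(7.5) = 90.25
P_2→P_3: (8.5)(14) − (3.5)(11) = 80.5
P_3→P_4: (3.5)(12) − (2)(14) = 14
P_4→P_5: (2)(2) − (-12.5)(12) = 154
P_5→P_6: (-12.5)(-12) − (-13.5)(2) = 177
P_6→P_7: (-13.5)(-14) − (-13)(-12) = 33
P_7→P_8: (-13)(-8) − (2)(-14) = 132
P_8→P_9: (2)(-3) − (11)(-8) = 82
P_9→P_1: (11)(7.5) − (14)(-3) = 124.5
Σ = 887.25
Area = |Σ|/2 = 443.625.

443.625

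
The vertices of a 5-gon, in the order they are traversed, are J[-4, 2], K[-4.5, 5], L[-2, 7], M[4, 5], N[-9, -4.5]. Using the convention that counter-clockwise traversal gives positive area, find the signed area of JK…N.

Σ = (-11) + (-21.5) + (-38) + (27) + (-36) = -79.5
Signed area = Σ/2 = -39.75 (negative ⇒ clockwise traversal).

-39.75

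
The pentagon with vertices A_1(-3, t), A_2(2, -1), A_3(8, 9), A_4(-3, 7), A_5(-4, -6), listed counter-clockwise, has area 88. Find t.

Write out the shoelace sum; only the two edges meeting at A_1 involve t:
2·Area = [((-4)·t − (-3)·(-6)) + ((-3)·(-1) − 2·t)] + 155
       = -6·t + 140 = 176
⇒ t = -6.

-6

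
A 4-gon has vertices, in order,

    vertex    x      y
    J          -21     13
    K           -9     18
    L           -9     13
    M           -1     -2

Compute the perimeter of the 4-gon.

|JK| = √((12)² + (5)²) = √169 = 13
|KL| = √((0)² + (-5)²) = √25 = 5
|LM| = √((8)² + (-15)²) = √289 = 17
|MJ| = √((-20)² + (15)²) = √625 = 25
Perimeter = 13 + 5 + 17 + 25 = 60.

60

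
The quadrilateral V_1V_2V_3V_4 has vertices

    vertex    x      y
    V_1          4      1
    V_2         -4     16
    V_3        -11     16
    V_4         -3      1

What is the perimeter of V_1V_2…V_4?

|V_1V_2| = √((-8)² + (15)²) = √289 = 17
|V_2V_3| = √((-7)² + (0)²) = √49 = 7
|V_3V_4| = √((8)² + (-15)²) = √289 = 17
|V_4V_1| = √((7)² + (0)²) = √49 = 7
Perimeter = 17 + 7 + 17 + 7 = 48.

48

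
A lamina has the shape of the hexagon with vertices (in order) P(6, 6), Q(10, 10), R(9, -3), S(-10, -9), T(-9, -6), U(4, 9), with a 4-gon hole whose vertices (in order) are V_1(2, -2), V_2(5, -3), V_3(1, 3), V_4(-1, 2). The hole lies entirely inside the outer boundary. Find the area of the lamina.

157

Outer boundary:
Apply the shoelace formula: 2A = Σ (x_i·y_{i+1} − x_{i+1}·y_i), indices taken mod 6.
Σ = (0) + (-120) + (-111) + (-21) + (-57) + (-30) = -339
Area = |Σ|/2 = 169.5.
Hole:
Apply the shoelace (surveyor's) formula: 2A = Σ (x_i·y_{i+1} − x_{i+1}·y_i), indices taken mod 4.
Σ = (4) + (18) + (5) + (-2) = 25
Area = |Σ|/2 = 12.5.
Net area = 169.5 − 12.5 = 157.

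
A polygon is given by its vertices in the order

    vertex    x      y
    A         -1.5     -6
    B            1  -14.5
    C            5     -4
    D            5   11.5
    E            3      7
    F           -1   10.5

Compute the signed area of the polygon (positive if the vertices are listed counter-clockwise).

117.25

Apply the shoelace (surveyor's) formula: 2A = Σ (x_i·y_{i+1} − x_{i+1}·y_i), indices taken mod 6.
A→B: (-1.5)(-14.5) − (1)(-6) = 27.75
B→C: (1)(-4) − (5)(-14.5) = 68.5
C→D: (5)(11.5) − (5)(-4) = 77.5
D→E: (5)(7) − (3)(11.5) = 0.5
E→F: (3)(10.5) − (-1)(7) = 38.5
F→A: (-1)(-6) − (-1.5)(10.5) = 21.75
Σ = 234.5
Signed area = Σ/2 = 117.25 (positive ⇒ counter-clockwise traversal).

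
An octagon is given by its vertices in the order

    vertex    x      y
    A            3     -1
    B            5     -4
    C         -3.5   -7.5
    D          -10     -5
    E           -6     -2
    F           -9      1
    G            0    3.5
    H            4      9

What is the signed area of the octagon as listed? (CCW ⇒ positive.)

-113.25

Cross-terms: -7, -51.5, -57.5, -10, -24, -31.5, -14, -31  ⇒  Σ = -226.5
Signed area = Σ/2 = -113.25 (negative ⇒ clockwise traversal).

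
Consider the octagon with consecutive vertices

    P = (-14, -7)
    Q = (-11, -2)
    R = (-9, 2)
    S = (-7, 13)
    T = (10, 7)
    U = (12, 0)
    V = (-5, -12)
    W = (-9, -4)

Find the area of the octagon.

340

P→Q: (-14)(-2) − (-11)(-7) = -49
Q→R: (-11)(2) − (-9)(-2) = -40
R→S: (-9)(13) − (-7)(2) = -103
S→T: (-7)(7) − (10)(13) = -179
T→U: (10)(0) − (12)(7) = -84
U→V: (12)(-12) − (-5)(0) = -144
V→W: (-5)(-4) − (-9)(-12) = -88
W→P: (-9)(-7) − (-14)(-4) = 7
Σ = -680
Area = |Σ|/2 = 340.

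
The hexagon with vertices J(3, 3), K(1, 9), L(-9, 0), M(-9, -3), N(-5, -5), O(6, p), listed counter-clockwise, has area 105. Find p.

0

Write out the shoelace sum; only the two edges meeting at O involve p:
2·Area = [((-5)·p − 6·(-5)) + (6·3 − 3·p)] + 162
       = -8·p + 210 = 210
⇒ p = 0.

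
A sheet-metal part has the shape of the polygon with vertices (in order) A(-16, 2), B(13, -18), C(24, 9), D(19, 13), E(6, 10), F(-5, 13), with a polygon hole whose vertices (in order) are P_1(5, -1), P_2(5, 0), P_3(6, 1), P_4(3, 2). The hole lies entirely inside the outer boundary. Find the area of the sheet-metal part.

Outer boundary:
Σ = (262) + (549) + (141) + (112) + (128) + (198) = 1390
Area = |Σ|/2 = 695.
Hole:
Apply Gauss's area formula: 2A = Σ (x_i·y_{i+1} − x_{i+1}·y_i), indices taken mod 4.
Σ = (5) + (5) + (9) + (-13) = 6
Area = |Σ|/2 = 3.
Net area = 695 − 3 = 692.

692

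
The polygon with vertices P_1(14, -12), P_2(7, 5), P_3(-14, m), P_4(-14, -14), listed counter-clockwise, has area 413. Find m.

2

The doubled signed area Σ (x_i y_{i+1} − x_{i+1} y_i) is linear in m.
With m=0 it equals 784; the coefficient of m is 21 (from the two edges through P_3).
So 21·m + 784 = 2·413 = 826 ⇒ m = 2.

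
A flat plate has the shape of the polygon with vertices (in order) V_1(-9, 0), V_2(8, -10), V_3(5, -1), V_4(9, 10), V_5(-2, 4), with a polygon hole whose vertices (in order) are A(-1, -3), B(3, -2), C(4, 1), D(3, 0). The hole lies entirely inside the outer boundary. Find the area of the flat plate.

Outer boundary:
Apply the shoelace formula: 2A = Σ (x_i·y_{i+1} − x_{i+1}·y_i), indices taken mod 5.
Cross-terms: 90, 42, 59, 56, 36  ⇒  Σ = 283
Area = |Σ|/2 = 141.5.
Hole:
Apply the surveyor's formula: 2A = Σ (x_i·y_{i+1} − x_{i+1}·y_i), indices taken mod 4.
Σ = (11) + (11) + (-3) + (-9) = 10
Area = |Σ|/2 = 5.
Net area = 141.5 − 5 = 136.5.

136.5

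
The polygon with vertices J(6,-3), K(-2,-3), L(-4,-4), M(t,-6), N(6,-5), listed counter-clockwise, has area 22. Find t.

0

The doubled signed area Σ (x_i y_{i+1} − x_{i+1} y_i) is linear in t.
With t=0 it equals 44; the coefficient of t is -1 (from the two edges through M).
So -1·t + 44 = 2·22 = 44 ⇒ t = 0.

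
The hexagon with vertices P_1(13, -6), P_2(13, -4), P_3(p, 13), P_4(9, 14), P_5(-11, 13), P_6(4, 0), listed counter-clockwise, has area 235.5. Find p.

11

The doubled signed area Σ (x_i y_{i+1} − x_{i+1} y_i) is linear in p.
With p=0 it equals 273; the coefficient of p is 18 (from the two edges through P_3).
So 18·p + 273 = 2·235.5 = 471 ⇒ p = 11.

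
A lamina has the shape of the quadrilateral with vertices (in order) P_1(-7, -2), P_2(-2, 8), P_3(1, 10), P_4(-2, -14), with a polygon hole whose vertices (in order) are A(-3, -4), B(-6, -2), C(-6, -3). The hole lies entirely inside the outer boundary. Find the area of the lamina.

86.5

Outer boundary:
Cross-terms: -60, -28, 6, -94  ⇒  Σ = -176
Area = |Σ|/2 = 88.
Hole:
A→B: (-3)(-2) − (-6)(-4) = -18
B→C: (-6)(-3) − (-6)(-2) = 6
C→A: (-6)(-4) − (-3)(-3) = 15
Σ = 3
Area = |Σ|/2 = 1.5.
Net area = 88 − 1.5 = 86.5.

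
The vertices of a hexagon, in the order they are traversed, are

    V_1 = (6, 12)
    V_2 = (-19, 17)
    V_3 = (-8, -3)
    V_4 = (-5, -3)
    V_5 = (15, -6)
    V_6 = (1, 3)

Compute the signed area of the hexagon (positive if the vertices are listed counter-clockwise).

326

Σ = (330) + (193) + (9) + (75) + (51) + (-6) = 652
Signed area = Σ/2 = 326 (positive ⇒ counter-clockwise traversal).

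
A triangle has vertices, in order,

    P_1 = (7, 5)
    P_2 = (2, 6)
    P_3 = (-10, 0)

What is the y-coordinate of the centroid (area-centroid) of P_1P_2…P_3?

11/3

Apply Gauss's area formula. First the cross-terms c_i = x_i·y_{i+1} − x_{i+1}·y_i:
  32, 60, -50  ⇒  2A = 42, A = 21.
Then Σ (y_i + y_{i+1})·c_i = 462, so ȳ = 462 / (6·21) = 11/3.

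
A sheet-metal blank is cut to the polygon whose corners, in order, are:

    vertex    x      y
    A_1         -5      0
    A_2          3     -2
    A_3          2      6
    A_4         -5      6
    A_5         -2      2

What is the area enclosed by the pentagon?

Apply the surveyor's formula: 2A = Σ (x_i·y_{i+1} − x_{i+1}·y_i), indices taken mod 5.
Σ = (10) + (22) + (42) + (2) + (10) = 86
Area = |Σ|/2 = 43.

43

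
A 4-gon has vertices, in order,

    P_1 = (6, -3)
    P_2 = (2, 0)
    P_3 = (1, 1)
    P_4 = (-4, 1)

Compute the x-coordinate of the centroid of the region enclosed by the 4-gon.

Apply the shoelace (surveyor's) formula. First the cross-terms c_i = x_i·y_{i+1} − x_{i+1}·y_i:
  6, 2, 5, 6  ⇒  2A = 19, A = 9.5.
Then Σ (x_i + x_{i+1})·c_i = 51, so x̄ = 51 / (6·9.5) = 17/19.

17/19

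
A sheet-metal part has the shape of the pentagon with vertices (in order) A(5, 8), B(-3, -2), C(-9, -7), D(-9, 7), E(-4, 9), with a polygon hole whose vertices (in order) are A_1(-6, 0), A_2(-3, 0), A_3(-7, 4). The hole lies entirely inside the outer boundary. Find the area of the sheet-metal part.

Outer boundary:
Apply the shoelace (surveyor's) formula: 2A = Σ (x_i·y_{i+1} − x_{i+1}·y_i), indices taken mod 5.
Σ = (14) + (3) + (-126) + (-53) + (-77) = -239
Area = |Σ|/2 = 119.5.
Hole:
Σ = (0) + (-12) + (24) = 12
Area = |Σ|/2 = 6.
Net area = 119.5 − 6 = 113.5.

113.5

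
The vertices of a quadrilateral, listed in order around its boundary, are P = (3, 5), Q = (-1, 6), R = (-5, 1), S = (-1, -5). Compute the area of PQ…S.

Apply the surveyor's formula: 2A = Σ (x_i·y_{i+1} − x_{i+1}·y_i), indices taken mod 4.
P→Q: (3)(6) − (-1)(5) = 23
Q→R: (-1)(1) − (-5)(6) = 29
R→S: (-5)(-5) − (-1)(1) = 26
S→P: (-1)(5) − (3)(-5) = 10
Σ = 88
Area = |Σ|/2 = 44.

44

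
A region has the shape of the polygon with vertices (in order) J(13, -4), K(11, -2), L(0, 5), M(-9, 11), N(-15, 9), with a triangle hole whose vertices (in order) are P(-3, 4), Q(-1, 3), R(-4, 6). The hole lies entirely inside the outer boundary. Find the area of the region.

Outer boundary:
Apply Gauss's area formula: 2A = Σ (x_i·y_{i+1} − x_{i+1}·y_i), indices taken mod 5.
Σ = (18) + (55) + (45) + (84) + (-57) = 145
Area = |Σ|/2 = 72.5.
Hole:
P→Q: (-3)(3) − (-1)(4) = -5
Q→R: (-1)(6) − (-4)(3) = 6
R→P: (-4)(4) − (-3)(6) = 2
Σ = 3
Area = |Σ|/2 = 1.5.
Net area = 72.5 − 1.5 = 71.

71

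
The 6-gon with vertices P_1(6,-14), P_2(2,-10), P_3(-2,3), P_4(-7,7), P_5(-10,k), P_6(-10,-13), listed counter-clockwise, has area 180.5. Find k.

-6

The doubled signed area Σ (x_i y_{i+1} − x_{i+1} y_i) is linear in k.
With k=0 it equals 379; the coefficient of k is 3 (from the two edges through P_5).
So 3·k + 379 = 2·180.5 = 361 ⇒ k = -6.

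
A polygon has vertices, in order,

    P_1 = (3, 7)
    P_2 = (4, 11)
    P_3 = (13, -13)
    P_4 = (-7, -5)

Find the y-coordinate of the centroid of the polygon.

-161/57

Apply the shoelace (surveyor's) formula. First the cross-terms c_i = x_i·y_{i+1} − x_{i+1}·y_i:
  5, -195, -156, -34  ⇒  2A = -380, A = -190.
Then Σ (y_i + y_{i+1})·c_i = 3220, so ȳ = 3220 / (6·(-190)) = -161/57.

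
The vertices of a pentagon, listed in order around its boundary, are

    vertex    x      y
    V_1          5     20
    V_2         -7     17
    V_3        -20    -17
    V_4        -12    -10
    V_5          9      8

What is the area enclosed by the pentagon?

407

Apply the surveyor's formula: 2A = Σ (x_i·y_{i+1} − x_{i+1}·y_i), indices taken mod 5.
V_1→V_2: (5)(17) − (-7)(20) = 225
V_2→V_3: (-7)(-17) − (-20)(17) = 459
V_3→V_4: (-20)(-10) − (-12)(-17) = -4
V_4→V_5: (-12)(8) − (9)(-10) = -6
V_5→V_1: (9)(20) − (5)(8) = 140
Σ = 814
Area = |Σ|/2 = 407.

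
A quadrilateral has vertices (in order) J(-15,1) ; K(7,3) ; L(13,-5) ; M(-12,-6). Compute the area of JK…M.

183

Cross-terms: -52, -74, -138, -102  ⇒  Σ = -366
Area = |Σ|/2 = 183.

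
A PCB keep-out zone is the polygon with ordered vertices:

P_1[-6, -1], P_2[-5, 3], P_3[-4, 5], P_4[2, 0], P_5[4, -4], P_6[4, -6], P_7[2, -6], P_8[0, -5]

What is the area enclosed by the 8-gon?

Σ = (-23) + (-13) + (-10) + (-8) + (-8) + (-12) + (-10) + (-30) = -114
Area = |Σ|/2 = 57.

57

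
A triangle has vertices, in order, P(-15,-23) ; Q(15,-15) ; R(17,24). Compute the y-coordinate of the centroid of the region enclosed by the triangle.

-14/3

Apply the shoelace (surveyor's) formula. First the cross-terms c_i = x_i·y_{i+1} − x_{i+1}·y_i:
  570, 615, -31  ⇒  2A = 1154, A = 577.
Then Σ (y_i + y_{i+1})·c_i = -16156, so ȳ = -16156 / (6·577) = -14/3.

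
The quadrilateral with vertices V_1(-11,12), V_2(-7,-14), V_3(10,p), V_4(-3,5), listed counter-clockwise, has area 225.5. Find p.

-1

The doubled signed area Σ (x_i y_{i+1} − x_{i+1} y_i) is linear in p.
With p=0 it equals 447; the coefficient of p is -4 (from the two edges through V_3).
So -4·p + 447 = 2·225.5 = 451 ⇒ p = -1.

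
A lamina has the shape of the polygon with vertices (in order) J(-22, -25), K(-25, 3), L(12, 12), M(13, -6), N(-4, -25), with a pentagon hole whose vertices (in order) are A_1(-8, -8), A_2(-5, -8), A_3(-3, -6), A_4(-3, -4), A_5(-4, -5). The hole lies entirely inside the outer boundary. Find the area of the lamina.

Outer boundary:
Cross-terms: -691, -336, -228, -349, -450  ⇒  Σ = -2054
Area = |Σ|/2 = 1027.
Hole:
A_1→A_2: (-8)(-8) − (-5)(-8) = 24
A_2→A_3: (-5)(-6) − (-3)(-8) = 6
A_3→A_4: (-3)(-4) − (-3)(-6) = -6
A_4→A_5: (-3)(-5) − (-4)(-4) = -1
A_5→A_1: (-4)(-8) − (-8)(-5) = -8
Σ = 15
Area = |Σ|/2 = 7.5.
Net area = 1027 − 7.5 = 1019.5.

1019.5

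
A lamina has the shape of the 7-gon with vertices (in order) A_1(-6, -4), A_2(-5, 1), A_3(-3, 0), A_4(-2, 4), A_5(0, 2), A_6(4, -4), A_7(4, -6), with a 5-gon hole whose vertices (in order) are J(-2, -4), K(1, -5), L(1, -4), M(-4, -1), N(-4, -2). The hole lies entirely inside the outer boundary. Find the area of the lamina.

46.5

Outer boundary:
Σ = (-26) + (3) + (-12) + (-4) + (-8) + (-8) + (-52) = -107
Area = |Σ|/2 = 53.5.
Hole:
J→K: (-2)(-5) − (1)(-4) = 14
K→L: (1)(-4) − (1)(-5) = 1
L→M: (1)(-1) − (-4)(-4) = -17
M→N: (-4)(-2) − (-4)(-1) = 4
N→J: (-4)(-4) − (-2)(-2) = 12
Σ = 14
Area = |Σ|/2 = 7.
Net area = 53.5 − 7 = 46.5.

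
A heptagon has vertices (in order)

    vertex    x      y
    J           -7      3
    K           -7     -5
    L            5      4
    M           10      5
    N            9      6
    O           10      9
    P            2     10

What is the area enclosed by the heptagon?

Apply the shoelace formula: 2A = Σ (x_i·y_{i+1} − x_{i+1}·y_i), indices taken mod 7.
Σ = (56) + (-3) + (-15) + (15) + (21) + (82) + (76) = 232
Area = |Σ|/2 = 116.

116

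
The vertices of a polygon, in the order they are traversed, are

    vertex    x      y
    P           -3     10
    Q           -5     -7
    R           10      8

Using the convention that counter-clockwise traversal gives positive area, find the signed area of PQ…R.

P→Q: (-3)(-7) − (-5)(10) = 71
Q→R: (-5)(8) − (10)(-7) = 30
R→P: (10)(10) − (-3)(8) = 124
Σ = 225
Signed area = Σ/2 = 112.5 (positive ⇒ counter-clockwise traversal).

112.5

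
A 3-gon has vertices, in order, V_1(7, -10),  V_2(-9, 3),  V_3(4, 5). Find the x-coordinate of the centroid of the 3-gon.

2/3

Apply the shoelace formula. First the cross-terms c_i = x_i·y_{i+1} − x_{i+1}·y_i:
  -69, -57, -75  ⇒  2A = -201, A = -100.5.
Then Σ (x_i + x_{i+1})·c_i = -402, so x̄ = -402 / (6·(-100.5)) = 2/3.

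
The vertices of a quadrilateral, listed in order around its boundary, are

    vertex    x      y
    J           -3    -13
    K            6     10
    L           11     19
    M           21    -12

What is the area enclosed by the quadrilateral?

394

Apply the shoelace formula: 2A = Σ (x_i·y_{i+1} − x_{i+1}·y_i), indices taken mod 4.
Σ = (48) + (4) + (-531) + (-309) = -788
Area = |Σ|/2 = 394.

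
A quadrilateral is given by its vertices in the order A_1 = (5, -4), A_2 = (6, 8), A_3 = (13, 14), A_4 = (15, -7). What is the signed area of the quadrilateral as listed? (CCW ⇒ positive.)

-141

Apply the shoelace formula: 2A = Σ (x_i·y_{i+1} − x_{i+1}·y_i), indices taken mod 4.
A_1→A_2: (5)(8) − (6)(-4) = 64
A_2→A_3: (6)(14) − (13)(8) = -20
A_3→A_4: (13)(-7) − (15)(14) = -301
A_4→A_1: (15)(-4) − (5)(-7) = -25
Σ = -282
Signed area = Σ/2 = -141 (negative ⇒ clockwise traversal).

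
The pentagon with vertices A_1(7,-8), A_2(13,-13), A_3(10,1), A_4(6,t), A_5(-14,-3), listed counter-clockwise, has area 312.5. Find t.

The doubled signed area Σ (x_i y_{i+1} − x_{i+1} y_i) is linear in t.
With t=0 it equals 265; the coefficient of t is 24 (from the two edges through A_4).
So 24·t + 265 = 2·312.5 = 625 ⇒ t = 15.

15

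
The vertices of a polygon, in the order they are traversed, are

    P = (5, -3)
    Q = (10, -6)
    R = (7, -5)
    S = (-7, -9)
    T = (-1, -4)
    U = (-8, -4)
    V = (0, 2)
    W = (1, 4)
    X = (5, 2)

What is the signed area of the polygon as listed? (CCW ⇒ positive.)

-88

Apply the shoelace formula: 2A = Σ (x_i·y_{i+1} − x_{i+1}·y_i), indices taken mod 9.
Σ = (0) + (-8) + (-98) + (19) + (-28) + (-16) + (-2) + (-18) + (-25) = -176
Signed area = Σ/2 = -88 (negative ⇒ clockwise traversal).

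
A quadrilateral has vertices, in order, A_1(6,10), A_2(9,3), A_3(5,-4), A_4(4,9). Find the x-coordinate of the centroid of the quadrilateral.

1385/228

Apply Gauss's area formula. First the cross-terms c_i = x_i·y_{i+1} − x_{i+1}·y_i:
  -72, -51, 61, -14  ⇒  2A = -76, A = -38.
Then Σ (x_i + x_{i+1})·c_i = -1385, so x̄ = -1385 / (6·(-38)) = 1385/228.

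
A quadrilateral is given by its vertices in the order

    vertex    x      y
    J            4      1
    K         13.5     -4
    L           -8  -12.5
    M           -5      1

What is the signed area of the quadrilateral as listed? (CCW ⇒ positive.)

-154.875

J→K: (4)(-4) − (13.5)(1) = -29.5
K→L: (13.5)(-12.5) − (-8)(-4) = -200.75
L→M: (-8)(1) − (-5)(-12.5) = -70.5
M→J: (-5)(1) − (4)(1) = -9
Σ = -309.75
Signed area = Σ/2 = -154.875 (negative ⇒ clockwise traversal).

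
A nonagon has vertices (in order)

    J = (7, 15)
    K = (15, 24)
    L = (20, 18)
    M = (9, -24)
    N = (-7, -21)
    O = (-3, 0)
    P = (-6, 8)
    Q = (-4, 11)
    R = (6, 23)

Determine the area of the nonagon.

808

Σ = (-57) + (-210) + (-642) + (-357) + (-63) + (-24) + (-34) + (-158) + (-71) = -1616
Area = |Σ|/2 = 808.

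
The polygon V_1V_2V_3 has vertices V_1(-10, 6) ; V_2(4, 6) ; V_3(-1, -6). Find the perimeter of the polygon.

42

|V_1V_2| = √((14)² + (0)²) = √196 = 14
|V_2V_3| = √((-5)² + (-12)²) = √169 = 13
|V_3V_1| = √((-9)² + (12)²) = √225 = 15
Perimeter = 14 + 13 + 15 = 42.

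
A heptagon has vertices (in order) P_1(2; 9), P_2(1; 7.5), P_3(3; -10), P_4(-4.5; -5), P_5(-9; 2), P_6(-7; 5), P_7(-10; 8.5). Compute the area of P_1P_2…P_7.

Apply the shoelace formula: 2A = Σ (x_i·y_{i+1} − x_{i+1}·y_i), indices taken mod 7.
Cross-terms: 6, -32.5, -60, -54, -31, -9.5, -107  ⇒  Σ = -288
Area = |Σ|/2 = 144.

144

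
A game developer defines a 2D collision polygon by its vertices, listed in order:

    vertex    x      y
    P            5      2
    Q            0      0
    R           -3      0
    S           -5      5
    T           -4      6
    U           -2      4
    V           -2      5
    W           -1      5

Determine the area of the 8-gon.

31.5

Apply Gauss's area formula: 2A = Σ (x_i·y_{i+1} − x_{i+1}·y_i), indices taken mod 8.
Σ = (0) + (0) + (-15) + (-10) + (-4) + (-2) + (-5) + (-27) = -63
Area = |Σ|/2 = 31.5.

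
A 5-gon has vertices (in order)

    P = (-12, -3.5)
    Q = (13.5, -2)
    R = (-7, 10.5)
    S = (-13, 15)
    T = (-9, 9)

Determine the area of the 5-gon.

Apply Gauss's area formula: 2A = Σ (x_i·y_{i+1} − x_{i+1}·y_i), indices taken mod 5.
Σ = (71.25) + (127.75) + (31.5) + (18) + (139.5) = 388
Area = |Σ|/2 = 194.

194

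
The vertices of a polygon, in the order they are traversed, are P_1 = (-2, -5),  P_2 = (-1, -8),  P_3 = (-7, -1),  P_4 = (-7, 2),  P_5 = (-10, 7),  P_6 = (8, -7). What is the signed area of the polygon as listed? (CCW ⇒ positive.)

Σ = (11) + (-55) + (-21) + (-29) + (14) + (-54) = -134
Signed area = Σ/2 = -67 (negative ⇒ clockwise traversal).

-67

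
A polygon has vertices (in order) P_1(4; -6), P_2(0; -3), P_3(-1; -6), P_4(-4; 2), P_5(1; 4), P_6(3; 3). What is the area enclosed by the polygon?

Apply the shoelace (surveyor's) formula: 2A = Σ (x_i·y_{i+1} − x_{i+1}·y_i), indices taken mod 6.
P_1→P_2: (4)(-3) − (0)(-6) = -12
P_2→P_3: (0)(-6) − (-1)(-3) = -3
P_3→P_4: (-1)(2) − (-4)(-6) = -26
P_4→P_5: (-4)(4) − (1)(2) = -18
P_5→P_6: (1)(3) − (3)(4) = -9
P_6→P_1: (3)(-6) − (4)(3) = -30
Σ = -98
Area = |Σ|/2 = 49.

49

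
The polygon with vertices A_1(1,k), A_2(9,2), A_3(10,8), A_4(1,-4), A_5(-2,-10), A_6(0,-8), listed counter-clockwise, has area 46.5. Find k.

-9

The doubled signed area Σ (x_i y_{i+1} − x_{i+1} y_i) is linear in k.
With k=0 it equals 12; the coefficient of k is -9 (from the two edges through A_1).
So -9·k + 12 = 2·46.5 = 93 ⇒ k = -9.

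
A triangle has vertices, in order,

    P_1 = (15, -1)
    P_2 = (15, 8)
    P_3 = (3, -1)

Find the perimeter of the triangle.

36

|P_1P_2| = √((0)² + (9)²) = √81 = 9
|P_2P_3| = √((-12)² + (-9)²) = √225 = 15
|P_3P_1| = √((12)² + (0)²) = √144 = 12
Perimeter = 9 + 15 + 12 = 36.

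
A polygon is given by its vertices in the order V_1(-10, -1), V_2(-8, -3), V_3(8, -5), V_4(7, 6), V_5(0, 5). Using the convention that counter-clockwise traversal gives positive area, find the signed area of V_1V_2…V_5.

127

Σ = (22) + (64) + (83) + (35) + (50) = 254
Signed area = Σ/2 = 127 (positive ⇒ counter-clockwise traversal).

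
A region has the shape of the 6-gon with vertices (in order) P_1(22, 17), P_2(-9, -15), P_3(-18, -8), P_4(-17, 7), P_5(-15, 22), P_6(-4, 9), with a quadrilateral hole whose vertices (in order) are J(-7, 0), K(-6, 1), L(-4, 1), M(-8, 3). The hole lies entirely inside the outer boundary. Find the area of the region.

605.5

Outer boundary:
Apply the shoelace (surveyor's) formula: 2A = Σ (x_i·y_{i+1} − x_{i+1}·y_i), indices taken mod 6.
Σ = (-177) + (-198) + (-262) + (-269) + (-47) + (-266) = -1219
Area = |Σ|/2 = 609.5.
Hole:
Apply the shoelace formula: 2A = Σ (x_i·y_{i+1} − x_{i+1}·y_i), indices taken mod 4.
Cross-terms: -7, -2, -4, 21  ⇒  Σ = 8
Area = |Σ|/2 = 4.
Net area = 609.5 − 4 = 605.5.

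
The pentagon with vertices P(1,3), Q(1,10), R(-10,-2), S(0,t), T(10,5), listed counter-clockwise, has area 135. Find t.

The doubled signed area Σ (x_i y_{i+1} − x_{i+1} y_i) is linear in t.
With t=0 it equals 130; the coefficient of t is -20 (from the two edges through S).
So -20·t + 130 = 2·135 = 270 ⇒ t = -7.

-7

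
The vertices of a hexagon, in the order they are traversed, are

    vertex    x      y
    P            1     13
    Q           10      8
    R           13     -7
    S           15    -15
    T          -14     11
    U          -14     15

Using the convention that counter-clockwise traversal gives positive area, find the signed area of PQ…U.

Apply the shoelace formula: 2A = Σ (x_i·y_{i+1} − x_{i+1}·y_i), indices taken mod 6.
Cross-terms: -122, -174, -90, -45, -56, -197  ⇒  Σ = -684
Signed area = Σ/2 = -342 (negative ⇒ clockwise traversal).

-342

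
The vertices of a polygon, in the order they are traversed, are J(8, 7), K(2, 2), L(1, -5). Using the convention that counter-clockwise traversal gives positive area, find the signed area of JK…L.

Apply the surveyor's formula: 2A = Σ (x_i·y_{i+1} − x_{i+1}·y_i), indices taken mod 3.
Cross-terms: 2, -12, 47  ⇒  Σ = 37
Signed area = Σ/2 = 18.5 (positive ⇒ counter-clockwise traversal).

18.5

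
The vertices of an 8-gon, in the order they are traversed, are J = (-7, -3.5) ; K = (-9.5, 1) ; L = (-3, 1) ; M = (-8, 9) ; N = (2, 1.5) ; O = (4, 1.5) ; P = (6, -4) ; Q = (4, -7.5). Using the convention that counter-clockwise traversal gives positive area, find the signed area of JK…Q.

-109.625

J→K: (-7)(1) − (-9.5)(-3.5) = -40.25
K→L: (-9.5)(1) − (-3)(1) = -6.5
L→M: (-3)(9) − (-8)(1) = -19
M→N: (-8)(1.5) − (2)(9) = -30
N→O: (2)(1.5) − (4)(1.5) = -3
O→P: (4)(-4) − (6)(1.5) = -25
P→Q: (6)(-7.5) − (4)(-4) = -29
Q→J: (4)(-3.5) − (-7)(-7.5) = -66.5
Σ = -219.25
Signed area = Σ/2 = -109.625 (negative ⇒ clockwise traversal).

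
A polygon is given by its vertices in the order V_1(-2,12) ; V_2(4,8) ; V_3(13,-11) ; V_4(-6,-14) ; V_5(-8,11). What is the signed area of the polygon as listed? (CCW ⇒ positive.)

-356

Σ = (-64) + (-148) + (-248) + (-178) + (-74) = -712
Signed area = Σ/2 = -356 (negative ⇒ clockwise traversal).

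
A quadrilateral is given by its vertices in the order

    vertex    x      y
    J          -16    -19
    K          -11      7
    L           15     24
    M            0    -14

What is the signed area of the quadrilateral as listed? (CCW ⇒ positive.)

-562

Apply the surveyor's formula: 2A = Σ (x_i·y_{i+1} − x_{i+1}·y_i), indices taken mod 4.
Cross-terms: -321, -369, -210, -224  ⇒  Σ = -1124
Signed area = Σ/2 = -562 (negative ⇒ clockwise traversal).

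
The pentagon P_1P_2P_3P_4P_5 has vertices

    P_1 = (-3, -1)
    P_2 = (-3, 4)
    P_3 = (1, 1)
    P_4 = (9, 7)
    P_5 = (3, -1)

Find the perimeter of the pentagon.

36

|P_1P_2| = √((0)² + (5)²) = √25 = 5
|P_2P_3| = √((4)² + (-3)²) = √25 = 5
|P_3P_4| = √((8)² + (6)²) = √100 = 10
|P_4P_5| = √((-6)² + (-8)²) = √100 = 10
|P_5P_1| = √((-6)² + (0)²) = √36 = 6
Perimeter = 5 + 5 + 10 + 10 + 6 = 36.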